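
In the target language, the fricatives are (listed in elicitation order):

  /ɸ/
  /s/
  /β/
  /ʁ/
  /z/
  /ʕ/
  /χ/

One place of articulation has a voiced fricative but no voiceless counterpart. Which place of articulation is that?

pharyngeal

Voiceless: /ɸ/ (bilabial), /s/ (alveolar), /χ/ (uvular).
Voiced: /β/ (bilabial), /z/ (alveolar), /ʁ/ (uvular), /ʕ/ (pharyngeal).
Every place of articulation has a voiceless member except pharyngeal, where /ħ/ would be expected.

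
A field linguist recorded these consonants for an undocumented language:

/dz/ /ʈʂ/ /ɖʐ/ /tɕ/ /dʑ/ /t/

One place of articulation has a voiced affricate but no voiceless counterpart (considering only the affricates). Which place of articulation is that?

alveolar

alveolar: voiceless —, voiced /dz/.
retroflex: voiceless /ʈʂ/, voiced /ɖʐ/.
alveolo-palatal: voiceless /tɕ/, voiced /dʑ/.
Every place of articulation has a voiceless member except alveolar, where /ts/ would be expected.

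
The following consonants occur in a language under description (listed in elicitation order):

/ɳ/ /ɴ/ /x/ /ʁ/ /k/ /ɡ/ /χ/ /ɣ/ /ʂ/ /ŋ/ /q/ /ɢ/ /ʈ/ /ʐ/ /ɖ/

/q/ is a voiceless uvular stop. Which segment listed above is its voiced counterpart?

The voiced counterpart is a voiced uvular stop — in this inventory, /ɢ/.

/ɢ/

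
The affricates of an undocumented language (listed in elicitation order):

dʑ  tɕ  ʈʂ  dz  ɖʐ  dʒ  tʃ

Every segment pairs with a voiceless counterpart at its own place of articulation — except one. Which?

Postalveolar: /tʃ/ ~ /dʒ/
Retroflex: /ʈʂ/ ~ /ɖʐ/
Alveolo-palatal: /tɕ/ ~ /dʑ/
Alveolar: only /dz/ (voiced); no voiceless partner.
So /dz/ is the unpaired segment.

/dz/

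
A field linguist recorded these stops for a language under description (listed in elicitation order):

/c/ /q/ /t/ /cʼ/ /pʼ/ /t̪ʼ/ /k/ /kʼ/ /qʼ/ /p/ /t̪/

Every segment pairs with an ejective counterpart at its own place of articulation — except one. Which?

Bilabial: /p/ ~ /pʼ/
Dental: /t̪/ ~ /t̪ʼ/
Palatal: /c/ ~ /cʼ/
Velar: /k/ ~ /kʼ/
Uvular: /q/ ~ /qʼ/
Alveolar: only /t/ (plain); no ejective partner.
So /t/ is the unpaired segment.

/t/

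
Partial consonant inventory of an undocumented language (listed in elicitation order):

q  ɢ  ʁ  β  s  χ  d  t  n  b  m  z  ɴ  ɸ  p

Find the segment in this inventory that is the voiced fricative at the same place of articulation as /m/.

/m/ is a bilabial nasal.
The voiced fricative at the same place is a voiced bilabial fricative — in this inventory, /β/.

/β/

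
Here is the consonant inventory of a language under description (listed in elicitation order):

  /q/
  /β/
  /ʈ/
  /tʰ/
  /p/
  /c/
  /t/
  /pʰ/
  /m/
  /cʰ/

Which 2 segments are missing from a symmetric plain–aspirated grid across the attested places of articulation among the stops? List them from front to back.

Plain: /p/ (bilabial), /t/ (alveolar), /ʈ/ (retroflex), /c/ (palatal), /q/ (uvular).
Aspirated: /pʰ/ (bilabial), /tʰ/ (alveolar), /cʰ/ (palatal).
Gaps, from front to back: retroflex lacks aspirated (/ʈʰ/); uvular lacks aspirated (/qʰ/).

/ʈʰ/, /qʰ/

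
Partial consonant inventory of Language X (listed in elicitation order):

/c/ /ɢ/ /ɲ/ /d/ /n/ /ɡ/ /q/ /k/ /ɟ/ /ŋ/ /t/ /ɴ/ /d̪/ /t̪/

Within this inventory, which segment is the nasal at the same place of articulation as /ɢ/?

/ɴ/

/ɢ/ is a voiced uvular stop.
The nasal at the same place is an uvular nasal — in this inventory, /ɴ/.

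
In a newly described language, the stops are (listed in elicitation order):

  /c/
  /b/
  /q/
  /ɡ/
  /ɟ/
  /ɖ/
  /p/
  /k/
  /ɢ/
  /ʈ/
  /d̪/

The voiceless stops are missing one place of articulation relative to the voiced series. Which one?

dental

bilabial: voiceless /p/, voiced /b/.
dental: voiceless —, voiced /d̪/.
retroflex: voiceless /ʈ/, voiced /ɖ/.
palatal: voiceless /c/, voiced /ɟ/.
velar: voiceless /k/, voiced /ɡ/.
uvular: voiceless /q/, voiced /ɢ/.
Every place of articulation has a voiceless member except dental, where /t̪/ would be expected.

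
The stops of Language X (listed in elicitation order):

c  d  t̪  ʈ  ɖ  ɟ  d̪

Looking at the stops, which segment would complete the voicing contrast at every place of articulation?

Voiceless: /t̪/ (dental), /ʈ/ (retroflex), /c/ (palatal).
Voiced: /d̪/ (dental), /d/ (alveolar), /ɖ/ (retroflex), /ɟ/ (palatal).
The alveolar row has no voiceless member, so the gap is the voiceless alveolar stop /t/.

/t/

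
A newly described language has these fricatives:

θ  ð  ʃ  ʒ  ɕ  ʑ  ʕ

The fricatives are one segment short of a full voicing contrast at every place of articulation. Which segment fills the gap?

place of articulation  voiceless  voiced  
dental            θ         ð       
postalveolar      ʃ         ʒ       
alveolo-palatal   ɕ         ʑ       
pharyngeal        —         ʕ       
The pharyngeal row has no voiceless member, so the gap is the voiceless pharyngeal fricative /ħ/.

/ħ/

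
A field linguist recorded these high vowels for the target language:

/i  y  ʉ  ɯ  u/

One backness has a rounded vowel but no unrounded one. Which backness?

front: unrounded /i/, rounded /y/.
central: unrounded —, rounded /ʉ/.
back: unrounded /ɯ/, rounded /u/.
Every backness has an unrounded member except central, where /ɨ/ would be expected.

central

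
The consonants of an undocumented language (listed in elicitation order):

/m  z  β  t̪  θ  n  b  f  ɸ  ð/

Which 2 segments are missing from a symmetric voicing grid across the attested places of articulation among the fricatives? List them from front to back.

/v/, /s/

place of articulation  voiceless  voiced  
bilabial          ɸ         β       
labiodental       f         —       
dental            θ         ð       
alveolar          —         z       
Gaps, from front to back: labiodental lacks voiced (/v/); alveolar lacks voiceless (/s/).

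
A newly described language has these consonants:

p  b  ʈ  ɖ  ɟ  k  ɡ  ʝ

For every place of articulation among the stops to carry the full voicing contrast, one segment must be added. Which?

/c/

place of articulation  voiceless  voiced  
bilabial          p         b       
retroflex         ʈ         ɖ       
palatal           —         ɟ       
velar             k         ɡ       
The palatal row has no voiceless member, so the gap is the voiceless palatal stop /c/.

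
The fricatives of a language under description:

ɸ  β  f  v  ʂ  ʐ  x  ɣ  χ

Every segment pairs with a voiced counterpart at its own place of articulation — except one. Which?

/χ/

Bilabial: /ɸ/ ~ /β/
Labiodental: /f/ ~ /v/
Retroflex: /ʂ/ ~ /ʐ/
Velar: /x/ ~ /ɣ/
Uvular: only /χ/ (voiceless); no voiced partner.
So /χ/ is the unpaired segment.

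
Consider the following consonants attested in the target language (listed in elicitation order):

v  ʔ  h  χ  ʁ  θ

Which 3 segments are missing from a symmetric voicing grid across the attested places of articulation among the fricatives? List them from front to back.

labiodental: voiceless —, voiced /v/.
dental: voiceless /θ/, voiced —.
uvular: voiceless /χ/, voiced /ʁ/.
glottal: voiceless /h/, voiced —.
Gaps, from front to back: labiodental lacks voiceless (/f/); dental lacks voiced (/ð/); glottal lacks voiced (/ɦ/).

/f/, /ð/, /ɦ/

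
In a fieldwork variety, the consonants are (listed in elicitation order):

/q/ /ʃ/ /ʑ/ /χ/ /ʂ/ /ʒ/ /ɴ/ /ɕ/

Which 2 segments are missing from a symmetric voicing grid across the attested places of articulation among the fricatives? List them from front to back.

/ʐ/, /ʁ/

postalveolar: voiceless /ʃ/, voiced /ʒ/.
retroflex: voiceless /ʂ/, voiced —.
alveolo-palatal: voiceless /ɕ/, voiced /ʑ/.
uvular: voiceless /χ/, voiced —.
Gaps, from front to back: retroflex lacks voiced (/ʐ/); uvular lacks voiced (/ʁ/).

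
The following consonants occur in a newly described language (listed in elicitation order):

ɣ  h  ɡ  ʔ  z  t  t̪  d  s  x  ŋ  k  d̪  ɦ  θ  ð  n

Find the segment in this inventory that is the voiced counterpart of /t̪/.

/t̪/ is a voiceless dental stop.
The voiced counterpart is a voiced dental stop — in this inventory, /d̪/.

/d̪/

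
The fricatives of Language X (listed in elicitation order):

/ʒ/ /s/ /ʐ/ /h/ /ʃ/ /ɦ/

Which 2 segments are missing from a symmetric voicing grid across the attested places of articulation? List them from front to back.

alveolar: voiceless /s/, voiced —.
postalveolar: voiceless /ʃ/, voiced /ʒ/.
retroflex: voiceless —, voiced /ʐ/.
glottal: voiceless /h/, voiced /ɦ/.
Gaps, from front to back: alveolar lacks voiced (/z/); retroflex lacks voiceless (/ʂ/).

/z/, /ʂ/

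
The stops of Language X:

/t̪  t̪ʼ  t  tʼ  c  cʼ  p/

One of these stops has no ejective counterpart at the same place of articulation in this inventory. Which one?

/p/

Dental: /t̪/ ~ /t̪ʼ/
Alveolar: /t/ ~ /tʼ/
Palatal: /c/ ~ /cʼ/
Bilabial: only /p/ (plain); no ejective partner.
So /p/ is the unpaired segment.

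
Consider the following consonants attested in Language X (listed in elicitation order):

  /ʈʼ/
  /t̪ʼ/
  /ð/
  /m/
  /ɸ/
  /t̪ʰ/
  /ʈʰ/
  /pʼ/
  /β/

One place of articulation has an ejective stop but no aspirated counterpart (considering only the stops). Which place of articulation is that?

bilabial

bilabial: aspirated —, ejective /pʼ/.
dental: aspirated /t̪ʰ/, ejective /t̪ʼ/.
retroflex: aspirated /ʈʰ/, ejective /ʈʼ/.
Every place of articulation has an aspirated member except bilabial, where /pʰ/ would be expected.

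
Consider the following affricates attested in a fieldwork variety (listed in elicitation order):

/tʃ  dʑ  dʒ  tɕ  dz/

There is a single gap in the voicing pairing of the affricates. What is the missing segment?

Voiceless: /tʃ/ (postalveolar), /tɕ/ (alveolo-palatal).
Voiced: /dz/ (alveolar), /dʒ/ (postalveolar), /dʑ/ (alveolo-palatal).
The alveolar row has no voiceless member, so the gap is the voiceless alveolar affricate /ts/.

/ts/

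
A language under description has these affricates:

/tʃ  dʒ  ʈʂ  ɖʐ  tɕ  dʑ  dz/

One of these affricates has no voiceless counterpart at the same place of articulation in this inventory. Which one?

Postalveolar: /tʃ/ ~ /dʒ/
Retroflex: /ʈʂ/ ~ /ɖʐ/
Alveolo-palatal: /tɕ/ ~ /dʑ/
Alveolar: only /dz/ (voiced); no voiceless partner.
So /dz/ is the unpaired segment.

/dz/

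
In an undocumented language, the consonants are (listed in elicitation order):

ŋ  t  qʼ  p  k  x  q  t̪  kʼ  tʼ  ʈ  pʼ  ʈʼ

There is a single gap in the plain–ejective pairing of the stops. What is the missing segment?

/t̪ʼ/

Plain: /p/ (bilabial), /t̪/ (dental), /t/ (alveolar), /ʈ/ (retroflex), /k/ (velar), /q/ (uvular).
Ejective: /pʼ/ (bilabial), /tʼ/ (alveolar), /ʈʼ/ (retroflex), /kʼ/ (velar), /qʼ/ (uvular).
The dental row has no ejective member, so the gap is the ejective dental stop /t̪ʼ/.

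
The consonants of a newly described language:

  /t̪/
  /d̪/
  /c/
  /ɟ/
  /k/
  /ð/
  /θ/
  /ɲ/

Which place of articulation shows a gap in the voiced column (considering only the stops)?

dental: voiceless /t̪/, voiced /d̪/.
palatal: voiceless /c/, voiced /ɟ/.
velar: voiceless /k/, voiced —.
Every place of articulation has a voiced member except velar, where /ɡ/ would be expected.

velar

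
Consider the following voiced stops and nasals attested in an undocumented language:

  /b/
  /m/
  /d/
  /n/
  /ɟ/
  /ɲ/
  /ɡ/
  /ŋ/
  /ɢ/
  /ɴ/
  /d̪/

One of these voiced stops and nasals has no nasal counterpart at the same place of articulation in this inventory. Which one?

/d̪/

Bilabial: /b/ ~ /m/
Alveolar: /d/ ~ /n/
Palatal: /ɟ/ ~ /ɲ/
Velar: /ɡ/ ~ /ŋ/
Uvular: /ɢ/ ~ /ɴ/
Dental: only /d̪/ (oral stop); no nasal partner.
So /d̪/ is the unpaired segment.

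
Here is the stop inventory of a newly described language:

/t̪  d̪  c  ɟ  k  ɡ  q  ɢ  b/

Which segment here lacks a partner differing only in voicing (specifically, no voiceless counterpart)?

/b/

Dental: /t̪/ ~ /d̪/
Palatal: /c/ ~ /ɟ/
Velar: /k/ ~ /ɡ/
Uvular: /q/ ~ /ɢ/
Bilabial: only /b/ (voiced); no voiceless partner.
So /b/ is the unpaired segment.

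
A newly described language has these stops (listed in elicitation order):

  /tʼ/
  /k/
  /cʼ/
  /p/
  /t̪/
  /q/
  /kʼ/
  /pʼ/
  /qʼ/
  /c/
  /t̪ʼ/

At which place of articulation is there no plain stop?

alveolar

place of articulation  plain     ejective
bilabial          p         pʼ      
dental            t̪        t̪ʼ     
alveolar          —         tʼ      
palatal           c         cʼ      
velar             k         kʼ      
uvular            q         qʼ      
Every place of articulation has a plain member except alveolar, where /t/ would be expected.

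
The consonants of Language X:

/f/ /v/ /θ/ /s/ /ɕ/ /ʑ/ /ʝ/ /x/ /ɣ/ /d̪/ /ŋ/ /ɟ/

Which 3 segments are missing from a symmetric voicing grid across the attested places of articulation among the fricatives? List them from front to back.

place of articulation  voiceless  voiced  
labiodental       f         v       
dental            θ         —       
alveolar          s         —       
alveolo-palatal   ɕ         ʑ       
palatal           —         ʝ       
velar             x         ɣ       
Gaps, from front to back: dental lacks voiced (/ð/); alveolar lacks voiced (/z/); palatal lacks voiceless (/ç/).

/ð/, /z/, /ç/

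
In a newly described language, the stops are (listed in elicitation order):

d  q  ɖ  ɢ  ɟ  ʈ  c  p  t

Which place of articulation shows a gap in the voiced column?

place of articulation  voiceless  voiced  
bilabial          p         —       
alveolar          t         d       
retroflex         ʈ         ɖ       
palatal           c         ɟ       
uvular            q         ɢ       
Every place of articulation has a voiced member except bilabial, where /b/ would be expected.

bilabial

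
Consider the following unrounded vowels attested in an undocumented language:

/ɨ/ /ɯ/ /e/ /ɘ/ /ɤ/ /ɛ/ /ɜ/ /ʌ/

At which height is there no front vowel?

high

high: front —, central /ɨ/, back /ɯ/.
high-mid: front /e/, central /ɘ/, back /ɤ/.
low-mid: front /ɛ/, central /ɜ/, back /ʌ/.
Every height has a front member except high, where /i/ would be expected.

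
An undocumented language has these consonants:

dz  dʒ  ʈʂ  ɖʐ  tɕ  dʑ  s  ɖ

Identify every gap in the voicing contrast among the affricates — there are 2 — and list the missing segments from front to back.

/ts/, /tʃ/

Voiceless: /ʈʂ/ (retroflex), /tɕ/ (alveolo-palatal).
Voiced: /dz/ (alveolar), /dʒ/ (postalveolar), /ɖʐ/ (retroflex), /dʑ/ (alveolo-palatal).
Gaps, from front to back: alveolar lacks voiceless (/ts/); postalveolar lacks voiceless (/tʃ/).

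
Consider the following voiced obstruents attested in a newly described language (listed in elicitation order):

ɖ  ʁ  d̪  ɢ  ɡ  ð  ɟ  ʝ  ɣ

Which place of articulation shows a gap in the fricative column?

place of articulation  stop      fricative
dental            d̪        ð       
retroflex         ɖ         —       
palatal           ɟ         ʝ       
velar             ɡ         ɣ       
uvular            ɢ         ʁ       
Every place of articulation has a fricative member except retroflex, where /ʐ/ would be expected.

retroflex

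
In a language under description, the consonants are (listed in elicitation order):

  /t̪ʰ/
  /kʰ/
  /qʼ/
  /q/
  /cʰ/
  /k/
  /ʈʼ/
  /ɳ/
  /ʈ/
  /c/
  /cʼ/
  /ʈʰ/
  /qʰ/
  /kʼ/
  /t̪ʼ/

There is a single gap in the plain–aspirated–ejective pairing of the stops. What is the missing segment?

/t̪/

place of articulation  plain     aspirated  ejective
dental            —         t̪ʰ       t̪ʼ     
retroflex         ʈ         ʈʰ        ʈʼ      
palatal           c         cʰ        cʼ      
velar             k         kʰ        kʼ      
uvular            q         qʰ        qʼ      
The dental row has no plain member, so the gap is the plain dental stop /t̪/.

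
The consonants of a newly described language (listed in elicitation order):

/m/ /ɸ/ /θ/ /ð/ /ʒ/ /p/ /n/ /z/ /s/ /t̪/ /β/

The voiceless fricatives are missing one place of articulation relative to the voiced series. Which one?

postalveolar

bilabial: voiceless /ɸ/, voiced /β/.
dental: voiceless /θ/, voiced /ð/.
alveolar: voiceless /s/, voiced /z/.
postalveolar: voiceless —, voiced /ʒ/.
Every place of articulation has a voiceless member except postalveolar, where /ʃ/ would be expected.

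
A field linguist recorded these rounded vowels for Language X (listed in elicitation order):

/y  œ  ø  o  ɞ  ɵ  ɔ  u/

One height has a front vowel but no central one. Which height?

high

high: front /y/, central —, back /u/.
high-mid: front /ø/, central /ɵ/, back /o/.
low-mid: front /œ/, central /ɞ/, back /ɔ/.
Every height has a central member except high, where /ʉ/ would be expected.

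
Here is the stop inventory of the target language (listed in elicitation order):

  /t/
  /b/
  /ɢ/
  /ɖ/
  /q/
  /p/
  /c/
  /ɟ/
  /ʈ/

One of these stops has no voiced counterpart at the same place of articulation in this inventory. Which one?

/t/

Bilabial: /p/ ~ /b/
Retroflex: /ʈ/ ~ /ɖ/
Palatal: /c/ ~ /ɟ/
Uvular: /q/ ~ /ɢ/
Alveolar: only /t/ (voiceless); no voiced partner.
So /t/ is the unpaired segment.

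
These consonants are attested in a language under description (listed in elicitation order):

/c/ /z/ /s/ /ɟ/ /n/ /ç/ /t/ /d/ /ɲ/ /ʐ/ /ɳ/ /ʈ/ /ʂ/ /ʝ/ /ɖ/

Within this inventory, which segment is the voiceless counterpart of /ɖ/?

/ɖ/ is a voiced retroflex stop.
The voiceless counterpart is a voiceless retroflex stop — in this inventory, /ʈ/.

/ʈ/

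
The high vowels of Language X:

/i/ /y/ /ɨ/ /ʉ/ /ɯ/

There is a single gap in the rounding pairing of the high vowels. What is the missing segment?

/u/

backness          unrounded  rounded 
front             i         y       
central           ɨ         ʉ       
back              ɯ         —       
The back row has no rounded member, so the gap is the back rounded vowel /u/.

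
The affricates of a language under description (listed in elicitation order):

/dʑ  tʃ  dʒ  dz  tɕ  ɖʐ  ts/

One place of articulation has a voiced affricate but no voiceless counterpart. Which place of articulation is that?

retroflex

alveolar: voiceless /ts/, voiced /dz/.
postalveolar: voiceless /tʃ/, voiced /dʒ/.
retroflex: voiceless —, voiced /ɖʐ/.
alveolo-palatal: voiceless /tɕ/, voiced /dʑ/.
Every place of articulation has a voiceless member except retroflex, where /ʈʂ/ would be expected.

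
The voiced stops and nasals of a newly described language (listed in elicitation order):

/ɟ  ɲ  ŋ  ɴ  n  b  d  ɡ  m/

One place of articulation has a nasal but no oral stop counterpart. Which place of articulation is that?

uvular

bilabial: oral stop /b/, nasal /m/.
alveolar: oral stop /d/, nasal /n/.
palatal: oral stop /ɟ/, nasal /ɲ/.
velar: oral stop /ɡ/, nasal /ŋ/.
uvular: oral stop —, nasal /ɴ/.
Every place of articulation has an oral stop member except uvular, where /ɢ/ would be expected.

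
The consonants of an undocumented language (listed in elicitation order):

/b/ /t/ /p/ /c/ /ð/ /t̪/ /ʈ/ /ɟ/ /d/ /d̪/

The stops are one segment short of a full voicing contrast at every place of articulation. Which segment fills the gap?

place of articulation  voiceless  voiced  
bilabial          p         b       
dental            t̪        d̪      
alveolar          t         d       
retroflex         ʈ         —       
palatal           c         ɟ       
The retroflex row has no voiced member, so the gap is the voiced retroflex stop /ɖ/.

/ɖ/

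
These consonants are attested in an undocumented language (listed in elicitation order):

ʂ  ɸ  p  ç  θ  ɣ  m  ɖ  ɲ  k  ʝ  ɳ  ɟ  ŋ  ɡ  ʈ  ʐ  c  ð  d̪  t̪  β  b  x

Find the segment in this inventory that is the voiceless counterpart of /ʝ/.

/ç/

/ʝ/ is a voiced palatal fricative.
The voiceless counterpart is a voiceless palatal fricative — in this inventory, /ç/.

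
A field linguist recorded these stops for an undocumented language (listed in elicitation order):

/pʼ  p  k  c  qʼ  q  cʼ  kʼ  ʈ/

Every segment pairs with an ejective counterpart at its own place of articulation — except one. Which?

Bilabial: /p/ ~ /pʼ/
Palatal: /c/ ~ /cʼ/
Velar: /k/ ~ /kʼ/
Uvular: /q/ ~ /qʼ/
Retroflex: only /ʈ/ (plain); no ejective partner.
So /ʈ/ is the unpaired segment.

/ʈ/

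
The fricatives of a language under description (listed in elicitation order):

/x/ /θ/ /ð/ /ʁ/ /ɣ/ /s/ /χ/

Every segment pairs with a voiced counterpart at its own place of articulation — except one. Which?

Dental: /θ/ ~ /ð/
Velar: /x/ ~ /ɣ/
Uvular: /χ/ ~ /ʁ/
Alveolar: only /s/ (voiceless); no voiced partner.
So /s/ is the unpaired segment.

/s/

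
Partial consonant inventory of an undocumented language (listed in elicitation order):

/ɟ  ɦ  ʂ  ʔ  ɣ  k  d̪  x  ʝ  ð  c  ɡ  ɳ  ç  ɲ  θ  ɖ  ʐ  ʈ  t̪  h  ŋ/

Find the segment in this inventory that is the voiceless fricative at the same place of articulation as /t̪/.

/θ/

/t̪/ is a voiceless dental stop.
The voiceless fricative at the same place is a voiceless dental fricative — in this inventory, /θ/.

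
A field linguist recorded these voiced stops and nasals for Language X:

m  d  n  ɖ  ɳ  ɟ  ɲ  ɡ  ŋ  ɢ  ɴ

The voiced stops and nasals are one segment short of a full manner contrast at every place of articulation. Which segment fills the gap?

Oral stop: /d/ (alveolar), /ɖ/ (retroflex), /ɟ/ (palatal), /ɡ/ (velar), /ɢ/ (uvular).
Nasal: /m/ (bilabial), /n/ (alveolar), /ɳ/ (retroflex), /ɲ/ (palatal), /ŋ/ (velar), /ɴ/ (uvular).
The bilabial row has no oral stop member, so the gap is the bilabial oral stop /b/.

/b/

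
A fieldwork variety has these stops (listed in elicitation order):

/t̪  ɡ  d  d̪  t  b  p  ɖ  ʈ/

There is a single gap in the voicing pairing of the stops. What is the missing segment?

place of articulation  voiceless  voiced  
bilabial          p         b       
dental            t̪        d̪      
alveolar          t         d       
retroflex         ʈ         ɖ       
velar             —         ɡ       
The velar row has no voiceless member, so the gap is the voiceless velar stop /k/.

/k/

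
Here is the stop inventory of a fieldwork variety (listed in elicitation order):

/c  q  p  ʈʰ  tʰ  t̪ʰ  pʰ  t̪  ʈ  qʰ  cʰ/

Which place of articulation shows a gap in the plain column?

alveolar

place of articulation  plain     aspirated
bilabial          p         pʰ      
dental            t̪        t̪ʰ     
alveolar          —         tʰ      
retroflex         ʈ         ʈʰ      
palatal           c         cʰ      
uvular            q         qʰ      
Every place of articulation has a plain member except alveolar, where /t/ would be expected.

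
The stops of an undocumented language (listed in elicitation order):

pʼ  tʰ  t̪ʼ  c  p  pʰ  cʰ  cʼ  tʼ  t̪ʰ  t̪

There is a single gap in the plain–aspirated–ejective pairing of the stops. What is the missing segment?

/t/

Plain: /p/ (bilabial), /t̪/ (dental), /c/ (palatal).
Aspirated: /pʰ/ (bilabial), /t̪ʰ/ (dental), /tʰ/ (alveolar), /cʰ/ (palatal).
Ejective: /pʼ/ (bilabial), /t̪ʼ/ (dental), /tʼ/ (alveolar), /cʼ/ (palatal).
The alveolar row has no plain member, so the gap is the plain alveolar stop /t/.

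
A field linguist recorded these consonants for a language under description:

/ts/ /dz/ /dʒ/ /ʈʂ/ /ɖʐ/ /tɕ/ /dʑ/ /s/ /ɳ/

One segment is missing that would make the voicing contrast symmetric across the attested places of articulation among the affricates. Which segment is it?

place of articulation  voiceless  voiced  
alveolar          ts        dz      
postalveolar      —         dʒ      
retroflex         ʈʂ        ɖʐ      
alveolo-palatal   tɕ        dʑ      
The postalveolar row has no voiceless member, so the gap is the voiceless postalveolar affricate /tʃ/.

/tʃ/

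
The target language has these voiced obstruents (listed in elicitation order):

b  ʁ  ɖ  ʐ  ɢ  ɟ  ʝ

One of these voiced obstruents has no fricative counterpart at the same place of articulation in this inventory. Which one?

Retroflex: /ɖ/ ~ /ʐ/
Palatal: /ɟ/ ~ /ʝ/
Uvular: /ɢ/ ~ /ʁ/
Bilabial: only /b/ (stop); no fricative partner.
So /b/ is the unpaired segment.

/b/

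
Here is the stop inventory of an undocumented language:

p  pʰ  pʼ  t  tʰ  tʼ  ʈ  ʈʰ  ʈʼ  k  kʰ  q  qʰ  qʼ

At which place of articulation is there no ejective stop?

place of articulation  plain     aspirated  ejective
bilabial          p         pʰ        pʼ      
alveolar          t         tʰ        tʼ      
retroflex         ʈ         ʈʰ        ʈʼ      
velar             k         kʰ        —       
uvular            q         qʰ        qʼ      
Every place of articulation has an ejective member except velar, where /kʼ/ would be expected.

velar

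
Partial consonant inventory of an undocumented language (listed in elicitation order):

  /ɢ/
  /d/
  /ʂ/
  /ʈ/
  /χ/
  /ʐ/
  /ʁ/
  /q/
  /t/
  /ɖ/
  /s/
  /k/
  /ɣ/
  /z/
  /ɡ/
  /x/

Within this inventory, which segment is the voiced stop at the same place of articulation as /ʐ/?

/ʐ/ is a voiced retroflex fricative.
The voiced stop at the same place is a voiced retroflex stop — in this inventory, /ɖ/.

/ɖ/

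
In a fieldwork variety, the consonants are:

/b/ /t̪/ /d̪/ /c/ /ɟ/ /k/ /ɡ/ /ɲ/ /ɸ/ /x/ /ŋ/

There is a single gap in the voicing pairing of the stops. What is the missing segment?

/p/

place of articulation  voiceless  voiced  
bilabial          —         b       
dental            t̪        d̪      
palatal           c         ɟ       
velar             k         ɡ       
The bilabial row has no voiceless member, so the gap is the voiceless bilabial stop /p/.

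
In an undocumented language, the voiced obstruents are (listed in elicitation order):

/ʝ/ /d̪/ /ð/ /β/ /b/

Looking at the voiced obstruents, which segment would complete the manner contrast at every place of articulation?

/ɟ/

bilabial: stop /b/, fricative /β/.
dental: stop /d̪/, fricative /ð/.
palatal: stop —, fricative /ʝ/.
The palatal row has no stop member, so the gap is the palatal stop /ɟ/.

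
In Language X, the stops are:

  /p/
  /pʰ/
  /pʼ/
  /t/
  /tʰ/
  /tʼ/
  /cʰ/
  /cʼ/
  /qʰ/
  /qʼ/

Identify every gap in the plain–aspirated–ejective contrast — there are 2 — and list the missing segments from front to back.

Plain: /p/ (bilabial), /t/ (alveolar).
Aspirated: /pʰ/ (bilabial), /tʰ/ (alveolar), /cʰ/ (palatal), /qʰ/ (uvular).
Ejective: /pʼ/ (bilabial), /tʼ/ (alveolar), /cʼ/ (palatal), /qʼ/ (uvular).
Gaps, from front to back: palatal lacks plain (/c/); uvular lacks plain (/q/).

/c/, /q/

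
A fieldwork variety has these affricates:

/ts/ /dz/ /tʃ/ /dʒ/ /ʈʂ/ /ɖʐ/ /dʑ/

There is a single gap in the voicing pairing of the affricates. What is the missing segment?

place of articulation  voiceless  voiced  
alveolar          ts        dz      
postalveolar      tʃ        dʒ      
retroflex         ʈʂ        ɖʐ      
alveolo-palatal   —         dʑ      
The alveolo-palatal row has no voiceless member, so the gap is the voiceless alveolo-palatal affricate /tɕ/.

/tɕ/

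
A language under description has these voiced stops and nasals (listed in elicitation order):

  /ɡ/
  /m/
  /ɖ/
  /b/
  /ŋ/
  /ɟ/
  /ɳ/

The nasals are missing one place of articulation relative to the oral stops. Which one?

palatal

bilabial: oral stop /b/, nasal /m/.
retroflex: oral stop /ɖ/, nasal /ɳ/.
palatal: oral stop /ɟ/, nasal —.
velar: oral stop /ɡ/, nasal /ŋ/.
Every place of articulation has a nasal member except palatal, where /ɲ/ would be expected.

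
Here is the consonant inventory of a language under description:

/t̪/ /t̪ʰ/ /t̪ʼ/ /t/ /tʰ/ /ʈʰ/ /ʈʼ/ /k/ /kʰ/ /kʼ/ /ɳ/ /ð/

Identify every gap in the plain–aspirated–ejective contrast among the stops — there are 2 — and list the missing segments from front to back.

/tʼ/, /ʈ/

place of articulation  plain     aspirated  ejective
dental            t̪        t̪ʰ       t̪ʼ     
alveolar          t         tʰ        —       
retroflex         —         ʈʰ        ʈʼ      
velar             k         kʰ        kʼ      
Gaps, from front to back: alveolar lacks ejective (/tʼ/); retroflex lacks plain (/ʈ/).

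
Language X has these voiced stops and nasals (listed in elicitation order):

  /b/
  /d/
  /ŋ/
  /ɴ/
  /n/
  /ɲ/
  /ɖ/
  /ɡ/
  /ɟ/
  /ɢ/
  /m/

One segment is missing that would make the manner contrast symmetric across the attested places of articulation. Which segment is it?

/ɳ/

bilabial: oral stop /b/, nasal /m/.
alveolar: oral stop /d/, nasal /n/.
retroflex: oral stop /ɖ/, nasal —.
palatal: oral stop /ɟ/, nasal /ɲ/.
velar: oral stop /ɡ/, nasal /ŋ/.
uvular: oral stop /ɢ/, nasal /ɴ/.
The retroflex row has no nasal member, so the gap is the retroflex nasal /ɳ/.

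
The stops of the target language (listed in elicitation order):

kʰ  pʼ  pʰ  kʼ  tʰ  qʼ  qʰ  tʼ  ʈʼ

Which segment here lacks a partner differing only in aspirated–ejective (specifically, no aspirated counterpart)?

Bilabial: /pʰ/ ~ /pʼ/
Alveolar: /tʰ/ ~ /tʼ/
Velar: /kʰ/ ~ /kʼ/
Uvular: /qʰ/ ~ /qʼ/
Retroflex: only /ʈʼ/ (ejective); no aspirated partner.
So /ʈʼ/ is the unpaired segment.

/ʈʼ/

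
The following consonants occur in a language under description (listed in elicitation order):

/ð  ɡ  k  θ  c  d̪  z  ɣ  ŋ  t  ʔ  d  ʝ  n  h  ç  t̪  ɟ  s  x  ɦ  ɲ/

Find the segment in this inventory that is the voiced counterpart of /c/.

/ɟ/

/c/ is a voiceless palatal stop.
The voiced counterpart is a voiced palatal stop — in this inventory, /ɟ/.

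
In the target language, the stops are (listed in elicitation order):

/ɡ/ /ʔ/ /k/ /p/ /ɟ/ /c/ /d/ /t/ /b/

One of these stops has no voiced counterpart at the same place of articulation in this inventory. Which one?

Bilabial: /p/ ~ /b/
Alveolar: /t/ ~ /d/
Palatal: /c/ ~ /ɟ/
Velar: /k/ ~ /ɡ/
Glottal: only /ʔ/ (voiceless); no voiced partner.
So /ʔ/ is the unpaired segment.

/ʔ/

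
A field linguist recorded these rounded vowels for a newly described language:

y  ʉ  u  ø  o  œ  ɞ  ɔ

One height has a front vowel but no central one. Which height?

high: front /y/, central /ʉ/, back /u/.
high-mid: front /ø/, central —, back /o/.
low-mid: front /œ/, central /ɞ/, back /ɔ/.
Every height has a central member except high-mid, where /ɵ/ would be expected.

high-mid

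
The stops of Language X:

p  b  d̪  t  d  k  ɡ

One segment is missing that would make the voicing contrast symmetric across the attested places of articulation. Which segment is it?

place of articulation  voiceless  voiced  
bilabial          p         b       
dental            —         d̪      
alveolar          t         d       
velar             k         ɡ       
The dental row has no voiceless member, so the gap is the voiceless dental stop /t̪/.

/t̪/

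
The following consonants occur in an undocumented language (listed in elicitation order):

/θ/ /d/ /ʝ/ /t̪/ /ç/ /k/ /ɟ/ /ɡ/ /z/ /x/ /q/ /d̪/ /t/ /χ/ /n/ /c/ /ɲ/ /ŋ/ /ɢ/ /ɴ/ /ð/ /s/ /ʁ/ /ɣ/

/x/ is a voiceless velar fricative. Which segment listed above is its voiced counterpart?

/ɣ/

The voiced counterpart is a voiced velar fricative — in this inventory, /ɣ/.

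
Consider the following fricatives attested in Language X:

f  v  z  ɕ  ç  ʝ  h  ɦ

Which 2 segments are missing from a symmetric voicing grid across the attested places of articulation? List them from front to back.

place of articulation  voiceless  voiced  
labiodental       f         v       
alveolar          —         z       
alveolo-palatal   ɕ         —       
palatal           ç         ʝ       
glottal           h         ɦ       
Gaps, from front to back: alveolar lacks voiceless (/s/); alveolo-palatal lacks voiced (/ʑ/).

/s/, /ʑ/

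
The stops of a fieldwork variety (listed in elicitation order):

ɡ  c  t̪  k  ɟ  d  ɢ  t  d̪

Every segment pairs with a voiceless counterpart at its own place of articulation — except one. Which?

/ɢ/

Dental: /t̪/ ~ /d̪/
Alveolar: /t/ ~ /d/
Palatal: /c/ ~ /ɟ/
Velar: /k/ ~ /ɡ/
Uvular: only /ɢ/ (voiced); no voiceless partner.
So /ɢ/ is the unpaired segment.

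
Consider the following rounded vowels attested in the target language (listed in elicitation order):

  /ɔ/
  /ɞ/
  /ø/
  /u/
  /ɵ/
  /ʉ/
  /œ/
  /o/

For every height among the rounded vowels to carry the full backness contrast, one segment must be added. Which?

height            front     central   back    
high              —         ʉ         u       
high-mid          ø         ɵ         o       
low-mid           œ         ɞ         ɔ       
The high row has no front member, so the gap is the high front rounded vowel /y/.

/y/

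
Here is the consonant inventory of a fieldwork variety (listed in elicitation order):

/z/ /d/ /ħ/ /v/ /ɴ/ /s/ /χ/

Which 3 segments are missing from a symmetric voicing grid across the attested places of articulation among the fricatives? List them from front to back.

/f/, /ʁ/, /ʕ/

place of articulation  voiceless  voiced  
labiodental       —         v       
alveolar          s         z       
uvular            χ         —       
pharyngeal        ħ         —       
Gaps, from front to back: labiodental lacks voiceless (/f/); uvular lacks voiced (/ʁ/); pharyngeal lacks voiced (/ʕ/).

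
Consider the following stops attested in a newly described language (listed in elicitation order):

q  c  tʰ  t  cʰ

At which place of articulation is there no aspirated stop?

alveolar: plain /t/, aspirated /tʰ/.
palatal: plain /c/, aspirated /cʰ/.
uvular: plain /q/, aspirated —.
Every place of articulation has an aspirated member except uvular, where /qʰ/ would be expected.

uvular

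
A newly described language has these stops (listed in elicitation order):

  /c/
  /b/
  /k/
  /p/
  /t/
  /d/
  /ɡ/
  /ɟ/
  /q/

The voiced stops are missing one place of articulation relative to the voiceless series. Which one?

uvular

Voiceless: /p/ (bilabial), /t/ (alveolar), /c/ (palatal), /k/ (velar), /q/ (uvular).
Voiced: /b/ (bilabial), /d/ (alveolar), /ɟ/ (palatal), /ɡ/ (velar).
Every place of articulation has a voiced member except uvular, where /ɢ/ would be expected.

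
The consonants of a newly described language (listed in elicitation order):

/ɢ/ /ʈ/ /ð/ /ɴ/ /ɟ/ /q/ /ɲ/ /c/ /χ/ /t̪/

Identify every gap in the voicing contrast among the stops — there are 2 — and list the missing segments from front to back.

/d̪/, /ɖ/

dental: voiceless /t̪/, voiced —.
retroflex: voiceless /ʈ/, voiced —.
palatal: voiceless /c/, voiced /ɟ/.
uvular: voiceless /q/, voiced /ɢ/.
Gaps, from front to back: dental lacks voiced (/d̪/); retroflex lacks voiced (/ɖ/).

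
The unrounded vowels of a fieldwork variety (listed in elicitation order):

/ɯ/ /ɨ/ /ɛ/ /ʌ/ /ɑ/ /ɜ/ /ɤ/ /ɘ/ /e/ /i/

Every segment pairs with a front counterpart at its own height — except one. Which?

High: /i/ ~ /ɨ/ ~ /ɯ/
High-mid: /e/ ~ /ɘ/ ~ /ɤ/
Low-mid: /ɛ/ ~ /ɜ/ ~ /ʌ/
Low: only /ɑ/ (back); no front partner.
So /ɑ/ is the unpaired segment.

/ɑ/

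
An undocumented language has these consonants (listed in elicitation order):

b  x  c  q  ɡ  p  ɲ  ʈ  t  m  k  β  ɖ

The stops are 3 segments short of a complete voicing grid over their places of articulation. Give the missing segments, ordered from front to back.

/d/, /ɟ/, /ɢ/

Voiceless: /p/ (bilabial), /t/ (alveolar), /ʈ/ (retroflex), /c/ (palatal), /k/ (velar), /q/ (uvular).
Voiced: /b/ (bilabial), /ɖ/ (retroflex), /ɡ/ (velar).
Gaps, from front to back: alveolar lacks voiced (/d/); palatal lacks voiced (/ɟ/); uvular lacks voiced (/ɢ/).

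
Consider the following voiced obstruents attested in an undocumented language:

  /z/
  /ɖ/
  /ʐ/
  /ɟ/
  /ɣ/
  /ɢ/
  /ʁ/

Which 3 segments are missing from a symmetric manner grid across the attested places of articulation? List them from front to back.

/d/, /ʝ/, /ɡ/

alveolar: stop —, fricative /z/.
retroflex: stop /ɖ/, fricative /ʐ/.
palatal: stop /ɟ/, fricative —.
velar: stop —, fricative /ɣ/.
uvular: stop /ɢ/, fricative /ʁ/.
Gaps, from front to back: alveolar lacks stop (/d/); palatal lacks fricative (/ʝ/); velar lacks stop (/ɡ/).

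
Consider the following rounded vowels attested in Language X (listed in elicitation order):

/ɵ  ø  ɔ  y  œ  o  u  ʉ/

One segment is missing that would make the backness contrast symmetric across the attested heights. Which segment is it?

Front: /y/ (high), /ø/ (high-mid), /œ/ (low-mid).
Central: /ʉ/ (high), /ɵ/ (high-mid).
Back: /u/ (high), /o/ (high-mid), /ɔ/ (low-mid).
The low-mid row has no central member, so the gap is the low-mid central rounded vowel /ɞ/.

/ɞ/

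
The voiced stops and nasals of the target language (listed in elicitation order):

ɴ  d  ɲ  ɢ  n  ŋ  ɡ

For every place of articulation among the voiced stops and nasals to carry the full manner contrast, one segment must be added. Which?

alveolar: oral stop /d/, nasal /n/.
palatal: oral stop —, nasal /ɲ/.
velar: oral stop /ɡ/, nasal /ŋ/.
uvular: oral stop /ɢ/, nasal /ɴ/.
The palatal row has no oral stop member, so the gap is the palatal oral stop /ɟ/.

/ɟ/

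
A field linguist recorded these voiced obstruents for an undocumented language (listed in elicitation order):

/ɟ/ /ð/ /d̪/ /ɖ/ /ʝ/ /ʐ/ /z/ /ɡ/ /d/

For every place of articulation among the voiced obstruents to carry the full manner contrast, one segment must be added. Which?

Stop: /d̪/ (dental), /d/ (alveolar), /ɖ/ (retroflex), /ɟ/ (palatal), /ɡ/ (velar).
Fricative: /ð/ (dental), /z/ (alveolar), /ʐ/ (retroflex), /ʝ/ (palatal).
The velar row has no fricative member, so the gap is the velar fricative /ɣ/.

/ɣ/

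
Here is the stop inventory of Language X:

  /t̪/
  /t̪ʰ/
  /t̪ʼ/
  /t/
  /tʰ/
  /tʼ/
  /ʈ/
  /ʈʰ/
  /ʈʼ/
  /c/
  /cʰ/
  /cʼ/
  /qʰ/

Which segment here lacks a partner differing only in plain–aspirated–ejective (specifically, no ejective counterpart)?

Dental: /t̪/ ~ /t̪ʰ/ ~ /t̪ʼ/
Alveolar: /t/ ~ /tʰ/ ~ /tʼ/
Retroflex: /ʈ/ ~ /ʈʰ/ ~ /ʈʼ/
Palatal: /c/ ~ /cʰ/ ~ /cʼ/
Uvular: only /qʰ/ (aspirated); no ejective partner.
So /qʰ/ is the unpaired segment.

/qʰ/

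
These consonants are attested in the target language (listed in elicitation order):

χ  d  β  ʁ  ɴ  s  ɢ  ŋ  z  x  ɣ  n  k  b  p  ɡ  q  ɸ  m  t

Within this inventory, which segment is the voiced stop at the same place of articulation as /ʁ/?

/ʁ/ is a voiced uvular fricative.
The voiced stop at the same place is a voiced uvular stop — in this inventory, /ɢ/.

/ɢ/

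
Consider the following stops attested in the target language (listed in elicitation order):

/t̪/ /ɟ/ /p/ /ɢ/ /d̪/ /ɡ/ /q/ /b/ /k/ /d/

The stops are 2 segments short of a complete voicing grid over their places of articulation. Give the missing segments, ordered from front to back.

bilabial: voiceless /p/, voiced /b/.
dental: voiceless /t̪/, voiced /d̪/.
alveolar: voiceless —, voiced /d/.
palatal: voiceless —, voiced /ɟ/.
velar: voiceless /k/, voiced /ɡ/.
uvular: voiceless /q/, voiced /ɢ/.
Gaps, from front to back: alveolar lacks voiceless (/t/); palatal lacks voiceless (/c/).

/t/, /c/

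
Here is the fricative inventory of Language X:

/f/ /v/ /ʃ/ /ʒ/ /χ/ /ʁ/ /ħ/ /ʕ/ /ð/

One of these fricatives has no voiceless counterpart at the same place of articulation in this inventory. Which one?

/ð/

Labiodental: /f/ ~ /v/
Postalveolar: /ʃ/ ~ /ʒ/
Uvular: /χ/ ~ /ʁ/
Pharyngeal: /ħ/ ~ /ʕ/
Dental: only /ð/ (voiced); no voiceless partner.
So /ð/ is the unpaired segment.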